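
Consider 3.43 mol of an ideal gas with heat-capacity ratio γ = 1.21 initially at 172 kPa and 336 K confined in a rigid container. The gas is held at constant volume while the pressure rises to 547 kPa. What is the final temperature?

V₁ = nRT₁/P₁ = 3.43×8.314×336/172 = 55.7 L.
Isochoric: V stays 55.7 L; P/T = const ⇒ T₂ = 1070 K, P₂ = 547 kPa.

1070 K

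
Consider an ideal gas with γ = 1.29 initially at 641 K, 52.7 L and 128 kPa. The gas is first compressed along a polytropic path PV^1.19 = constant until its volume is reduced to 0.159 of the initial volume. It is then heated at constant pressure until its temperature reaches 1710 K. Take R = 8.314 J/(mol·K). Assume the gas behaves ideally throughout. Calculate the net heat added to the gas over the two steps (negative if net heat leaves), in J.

32400 J

n = P₁V₁/(RT₁) = 128×52.7/(8.314×641) = 1.27 mol.
Step 1 — Polytropic n=1.19: T₂ = T₁(V₁/V₂)^(n−1) = 641×(6.29)^0.19 = 909 K; P₂ = P₁(V₁/V₂)^n = 1140 kPa.
W = (P₁V₁−P₂V₂)/(n−1) = (128×52.7−1140×8.38)/0.19 = -14800 J.
ΔU = nCvΔT = 1.27×28.7×(909−641) = 9730 J.
Q = ΔU + W = -5120 J.
State after step 1: P = 1140 kPa, V = 8.38 L, T = 909 K.
Step 2 — Isobaric: P stays 1140 kPa; V/T = const ⇒ T₂ = 1710 K, V₂ = 15.8 L.
W = PΔV = 1140×(15.8−8.38) kPa·L = 8430 J.
ΔU = nCvΔT = 1.27×28.7×(1710−909) = 29100 J.
Q = ΔU + W = nCpΔT = 37500 J.
Net over both steps: W = -6420 J, Q = 32400 J, ΔU = 38800 J.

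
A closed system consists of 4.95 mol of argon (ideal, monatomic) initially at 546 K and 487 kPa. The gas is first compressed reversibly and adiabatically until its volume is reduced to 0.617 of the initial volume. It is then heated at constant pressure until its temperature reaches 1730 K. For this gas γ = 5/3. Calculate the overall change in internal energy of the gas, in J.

V₁ = nRT₁/P₁ = 4.95×8.314×546/487 = 46.1 L.
Step 1 — Adiabatic: TV^(γ−1) = const ⇒ T₂ = 546×(1.62)^0.667 = 753 K; PV^γ = const ⇒ P₂ = 1090 kPa.
ΔU = nCvΔT = 4.95×12.5×(753−546) = 12800 J.
Q = 0 for an adiabatic process, so W = −ΔU = -12800 J.
State after step 1: P = 1090 kPa, V = 28.5 L, T = 753 K.
Step 2 — Isobaric: P stays 1090 kPa; V/T = const ⇒ T₂ = 1730 K, V₂ = 65.4 L.
W = PΔV = 1090×(65.4−28.5) kPa·L = 40200 J.
ΔU = nCvΔT = 4.95×12.5×(1730−753) = 60300 J.
Q = ΔU + W = nCpΔT = 100000 J.
Net over both steps: W = 27400 J, Q = 100000 J, ΔU = 73100 J.

73100 J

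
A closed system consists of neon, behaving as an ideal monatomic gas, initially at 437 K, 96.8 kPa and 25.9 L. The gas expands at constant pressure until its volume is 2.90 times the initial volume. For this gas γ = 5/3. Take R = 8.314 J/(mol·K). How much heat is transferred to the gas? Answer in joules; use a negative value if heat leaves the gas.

11900 J

n = P₁V₁/(RT₁) = 96.8×25.9/(8.314×437) = 0.690 mol.
Isobaric: P stays 96.8 kPa; V/T = const ⇒ T₂ = 1270 K, V₂ = 75.1 L.
W = PΔV = 96.8×(75.1−25.9) kPa·L = 4760 J.
ΔU = nCvΔT = 0.690×12.5×(1270−437) = 7150 J.
Q = ΔU + W = nCpΔT = 11900 J.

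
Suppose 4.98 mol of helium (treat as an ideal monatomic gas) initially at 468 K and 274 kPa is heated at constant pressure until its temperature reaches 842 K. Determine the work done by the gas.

15500 J

V₁ = nRT₁/P₁ = 4.98×8.314×468/274 = 70.7 L.
Isobaric: P stays 274 kPa; V/T = const ⇒ T₂ = 842 K, V₂ = 127 L.
W = PΔV = 274×(127−70.7) kPa·L = 15500 J.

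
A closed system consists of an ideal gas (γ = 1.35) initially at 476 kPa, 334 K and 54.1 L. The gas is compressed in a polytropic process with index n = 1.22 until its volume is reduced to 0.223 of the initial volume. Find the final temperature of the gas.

465 K

Polytropic n=1.22: T₂ = T₁(V₁/V₂)^(n−1) = 334×(4.48)^0.22 = 465 K; P₂ = P₁(V₁/V₂)^n = 2970 kPa.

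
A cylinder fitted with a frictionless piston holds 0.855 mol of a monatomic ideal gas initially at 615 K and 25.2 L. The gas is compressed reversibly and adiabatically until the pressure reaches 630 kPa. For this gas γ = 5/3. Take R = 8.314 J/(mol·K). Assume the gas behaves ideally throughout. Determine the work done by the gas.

P₁ = nRT₁/V₁ = 0.855×8.314×615/25.2 = 173 kPa.
Adiabatic: T₂/T₁ = (P₂/P₁)^((γ−1)/γ) ⇒ T₂ = 615×(3.63)^0.400 = 1030 K; V₂ = 11.6 L.
ΔU = nCvΔT = 0.855×12.5×(1030−615) = 4430 J.
Q = 0 for an adiabatic process, so W = −ΔU = -4430 J.

-4430 J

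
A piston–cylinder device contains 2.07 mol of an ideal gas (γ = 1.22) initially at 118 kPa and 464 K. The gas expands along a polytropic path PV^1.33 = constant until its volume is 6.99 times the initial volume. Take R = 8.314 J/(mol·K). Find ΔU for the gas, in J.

V₁ = nRT₁/P₁ = 2.07×8.314×464/118 = 67.7 L.
Polytropic n=1.33: T₂ = T₁(V₁/V₂)^(n−1) = 464×(0.143)^0.33 = 244 K; P₂ = P₁(V₁/V₂)^n = 8.89 kPa.
For an ideal gas ΔU = nCvΔT with Cv = R/(γ−1) = 37.8 J/(mol·K).
ΔU = 2.07×37.8×(244−464) = -17200 J.

-17200 J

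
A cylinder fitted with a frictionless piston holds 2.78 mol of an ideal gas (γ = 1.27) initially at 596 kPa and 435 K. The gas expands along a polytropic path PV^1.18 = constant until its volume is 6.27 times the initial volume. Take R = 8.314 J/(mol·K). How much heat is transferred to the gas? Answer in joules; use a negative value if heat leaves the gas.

5240 J

V₁ = nRT₁/P₁ = 2.78×8.314×435/596 = 16.9 L.
Polytropic n=1.18: T₂ = T₁(V₁/V₂)^(n−1) = 435×(0.159)^0.18 = 313 K; P₂ = P₁(V₁/V₂)^n = 68.3 kPa.
W = (P₁V₁−P₂V₂)/(n−1) = (596×16.9−68.3×106)/0.18 = 15700 J.
ΔU = nCvΔT = 2.78×30.8×(313−435) = -10500 J.
Q = ΔU + W = 5240 J.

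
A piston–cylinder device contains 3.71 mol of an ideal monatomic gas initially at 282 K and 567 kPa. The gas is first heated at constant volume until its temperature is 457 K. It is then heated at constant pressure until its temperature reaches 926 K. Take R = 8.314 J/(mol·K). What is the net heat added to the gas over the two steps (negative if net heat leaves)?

V₁ = nRT₁/P₁ = 3.71×8.314×282/567 = 15.3 L.
Step 1 — Isochoric: V stays 15.3 L; P/T = const ⇒ T₂ = 457 K, P₂ = 919 kPa.
W = 0 (no volume change).
ΔU = nCvΔT = 3.71×12.5×(457−282) = 8100 J.
Q = ΔU = 8100 J.
State after step 1: P = 919 kPa, V = 15.3 L, T = 457 K.
Step 2 — Isobaric: P stays 919 kPa; V/T = const ⇒ T₂ = 926 K, V₂ = 31.1 L.
W = PΔV = 919×(31.1−15.3) kPa·L = 14500 J.
ΔU = nCvΔT = 3.71×12.5×(926−457) = 21700 J.
Q = ΔU + W = nCpΔT = 36200 J.
Net over both steps: W = 14500 J, Q = 44300 J, ΔU = 29800 J.

44300 J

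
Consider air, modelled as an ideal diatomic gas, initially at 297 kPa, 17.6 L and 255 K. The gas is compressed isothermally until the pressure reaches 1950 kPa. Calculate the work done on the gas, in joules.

9840 J

n = P₁V₁/(RT₁) = 297×17.6/(8.314×255) = 2.47 mol.
Isothermal: T stays 255 K; PV = const ⇒ V₂ = 2.68 L, P₂ = 1950 kPa.
W = nRT ln(V₂/V₁) = 2.47×8.314×255×ln(0.152) = -9840 J.
Work done on the gas = −W_by = 9840 J.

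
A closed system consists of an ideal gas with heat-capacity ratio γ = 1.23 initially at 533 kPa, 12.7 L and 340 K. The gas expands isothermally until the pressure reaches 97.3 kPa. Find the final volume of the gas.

69.6 L

Isothermal: T stays 340 K; PV = const ⇒ V₂ = 69.6 L, P₂ = 97.3 kPa.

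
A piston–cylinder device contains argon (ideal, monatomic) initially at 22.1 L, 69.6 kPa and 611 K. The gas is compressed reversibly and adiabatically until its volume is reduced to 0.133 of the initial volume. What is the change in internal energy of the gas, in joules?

6550 J

n = P₁V₁/(RT₁) = 69.6×22.1/(8.314×611) = 0.303 mol.
Adiabatic: TV^(γ−1) = const ⇒ T₂ = 611×(7.52)^0.667 = 2340 K; PV^γ = const ⇒ P₂ = 2010 kPa.
For an ideal gas ΔU = nCvΔT with Cv = (3/2)R = 12.5 J/(mol·K).
ΔU = 0.303×12.5×(2340−611) = 6550 J.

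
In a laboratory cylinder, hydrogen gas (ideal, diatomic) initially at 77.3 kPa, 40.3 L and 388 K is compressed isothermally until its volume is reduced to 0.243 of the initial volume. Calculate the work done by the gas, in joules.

-4410 J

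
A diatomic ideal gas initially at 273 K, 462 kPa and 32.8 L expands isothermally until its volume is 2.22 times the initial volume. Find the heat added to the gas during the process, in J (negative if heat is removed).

n = P₁V₁/(RT₁) = 462×32.8/(8.314×273) = 6.68 mol.
Isothermal: T stays 273 K; PV = const ⇒ V₂ = 72.8 L, P₂ = 208 kPa.
ΔU = 0 (ideal gas, T constant).
W = nRT ln(V₂/V₁) = 6.68×8.314×273×ln(2.22) = 12100 J.
Q = ΔU + W = 12100 J.

12100 J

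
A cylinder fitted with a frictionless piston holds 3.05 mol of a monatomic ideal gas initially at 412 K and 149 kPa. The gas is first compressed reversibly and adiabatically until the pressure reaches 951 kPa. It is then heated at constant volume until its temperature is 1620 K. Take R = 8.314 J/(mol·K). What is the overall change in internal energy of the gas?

45900 J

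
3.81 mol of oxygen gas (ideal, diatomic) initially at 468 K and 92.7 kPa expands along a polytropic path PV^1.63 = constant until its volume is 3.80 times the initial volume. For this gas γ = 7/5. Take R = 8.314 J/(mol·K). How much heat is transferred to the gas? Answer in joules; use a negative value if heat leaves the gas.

-7700 J

V₁ = nRT₁/P₁ = 3.81×8.314×468/92.7 = 160 L.
Polytropic n=1.63: T₂ = T₁(V₁/V₂)^(n−1) = 468×(0.263)^0.63 = 202 K; P₂ = P₁(V₁/V₂)^n = 10.5 kPa.
W = (P₁V₁−P₂V₂)/(n−1) = (92.7×160−10.5×608)/0.63 = 13400 J.
ΔU = nCvΔT = 3.81×20.8×(202−468) = -21100 J.
Q = ΔU + W = -7700 J.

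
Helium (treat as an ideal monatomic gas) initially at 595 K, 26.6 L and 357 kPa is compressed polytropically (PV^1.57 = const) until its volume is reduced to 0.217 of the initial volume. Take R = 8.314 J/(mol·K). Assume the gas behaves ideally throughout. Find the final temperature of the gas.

1420 K

Polytropic n=1.57: T₂ = T₁(V₁/V₂)^(n−1) = 595×(4.61)^0.57 = 1420 K; P₂ = P₁(V₁/V₂)^n = 3930 kPa.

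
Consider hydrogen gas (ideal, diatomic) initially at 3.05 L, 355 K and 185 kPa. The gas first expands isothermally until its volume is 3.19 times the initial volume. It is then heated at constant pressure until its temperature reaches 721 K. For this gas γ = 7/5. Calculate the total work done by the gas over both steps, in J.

n = P₁V₁/(RT₁) = 185×3.05/(8.314×355) = 0.191 mol.
Step 1 — Isothermal: T stays 355 K; PV = const ⇒ V₂ = 9.73 L, P₂ = 58.0 kPa.
ΔU = 0 (ideal gas, T constant).
W = nRT ln(V₂/V₁) = 0.191×8.314×355×ln(3.19) = 655 J.
Q = ΔU + W = 655 J.
State after step 1: P = 58.0 kPa, V = 9.73 L, T = 355 K.
Step 2 — Isobaric: P stays 58.0 kPa; V/T = const ⇒ T₂ = 721 K, V₂ = 19.8 L.
W = PΔV = 58.0×(19.8−9.73) kPa·L = 582 J.
ΔU = nCvΔT = 0.191×20.8×(721−355) = 1450 J.
Q = ΔU + W = nCpΔT = 2040 J.
Net over both steps: W = 1240 J, Q = 2690 J, ΔU = 1450 J.

1240 J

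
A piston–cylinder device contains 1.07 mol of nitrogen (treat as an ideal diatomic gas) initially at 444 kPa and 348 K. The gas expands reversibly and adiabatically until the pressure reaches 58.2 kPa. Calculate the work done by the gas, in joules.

3410 J

V₁ = nRT₁/P₁ = 1.07×8.314×348/444 = 6.97 L.
Adiabatic: T₂/T₁ = (P₂/P₁)^((γ−1)/γ) ⇒ T₂ = 348×(0.131)^0.286 = 195 K; V₂ = 29.8 L.
ΔU = nCvΔT = 1.07×20.8×(195−348) = -3410 J.
Q = 0 for an adiabatic process, so W = −ΔU = 3410 J.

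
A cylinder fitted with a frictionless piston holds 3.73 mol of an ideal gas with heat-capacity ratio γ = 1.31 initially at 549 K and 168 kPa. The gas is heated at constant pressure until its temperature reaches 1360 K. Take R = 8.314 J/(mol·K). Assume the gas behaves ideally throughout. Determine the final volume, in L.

251 L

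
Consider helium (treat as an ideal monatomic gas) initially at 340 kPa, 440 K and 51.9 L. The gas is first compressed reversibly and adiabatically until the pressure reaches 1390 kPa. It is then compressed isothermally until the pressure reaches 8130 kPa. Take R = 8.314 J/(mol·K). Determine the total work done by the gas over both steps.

n = P₁V₁/(RT₁) = 340×51.9/(8.314×440) = 4.82 mol.
Step 1 — Adiabatic: T₂/T₁ = (P₂/P₁)^((γ−1)/γ) ⇒ T₂ = 440×(4.09)^0.400 = 773 K; V₂ = 22.3 L.
ΔU = nCvΔT = 4.82×12.5×(773−440) = 20000 J.
Q = 0 for an adiabatic process, so W = −ΔU = -20000 J.
State after step 1: P = 1390 kPa, V = 22.3 L, T = 773 K.
Step 2 — Isothermal: T stays 773 K; PV = const ⇒ V₂ = 3.81 L, P₂ = 8130 kPa.
ΔU = 0 (ideal gas, T constant).
W = nRT ln(V₂/V₁) = 4.82×8.314×773×ln(0.171) = -54700 J.
Q = ΔU + W = -54700 J.
Net over both steps: W = -74800 J, Q = -54700 J, ΔU = 20000 J.

-74800 J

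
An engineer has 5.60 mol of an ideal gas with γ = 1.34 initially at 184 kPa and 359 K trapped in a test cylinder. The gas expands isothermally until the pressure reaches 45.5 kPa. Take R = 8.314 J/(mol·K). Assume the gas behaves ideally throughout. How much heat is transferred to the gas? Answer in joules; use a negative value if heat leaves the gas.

23400 J

V₁ = nRT₁/P₁ = 5.60×8.314×359/184 = 90.8 L.
Isothermal: T stays 359 K; PV = const ⇒ V₂ = 367 L, P₂ = 45.5 kPa.
ΔU = 0 (ideal gas, T constant).
W = nRT ln(V₂/V₁) = 5.60×8.314×359×ln(4.04) = 23400 J.
Q = ΔU + W = 23400 J.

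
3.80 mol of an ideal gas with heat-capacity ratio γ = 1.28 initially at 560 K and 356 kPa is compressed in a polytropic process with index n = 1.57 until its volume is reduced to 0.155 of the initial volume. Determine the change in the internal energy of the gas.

120000 J

V₁ = nRT₁/P₁ = 3.80×8.314×560/356 = 49.7 L.
Polytropic n=1.57: T₂ = T₁(V₁/V₂)^(n−1) = 560×(6.45)^0.57 = 1620 K; P₂ = P₁(V₁/V₂)^n = 6650 kPa.
For an ideal gas ΔU = nCvΔT with Cv = R/(γ−1) = 29.7 J/(mol·K).
ΔU = 3.80×29.7×(1620−560) = 120000 J.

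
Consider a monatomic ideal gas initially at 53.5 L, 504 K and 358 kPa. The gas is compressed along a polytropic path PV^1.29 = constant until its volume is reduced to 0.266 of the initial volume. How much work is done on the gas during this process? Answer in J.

n = P₁V₁/(RT₁) = 358×53.5/(8.314×504) = 4.57 mol.
Polytropic n=1.29: T₂ = T₁(V₁/V₂)^(n−1) = 504×(3.76)^0.29 = 740 K; P₂ = P₁(V₁/V₂)^n = 1980 kPa.
W = (P₁V₁−P₂V₂)/(n−1) = (358×53.5−1980×14.2)/0.29 = -30900 J.
Work done on the gas = −W_by = 30900 J.

30900 J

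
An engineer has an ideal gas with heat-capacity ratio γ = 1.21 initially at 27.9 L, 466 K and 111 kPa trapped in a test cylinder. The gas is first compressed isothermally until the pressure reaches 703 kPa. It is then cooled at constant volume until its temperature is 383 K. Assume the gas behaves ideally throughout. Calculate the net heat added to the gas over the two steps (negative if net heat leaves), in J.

n = P₁V₁/(RT₁) = 111×27.9/(8.314×466) = 0.799 mol.
Step 1 — Isothermal: T stays 466 K; PV = const ⇒ V₂ = 4.41 L, P₂ = 703 kPa.
ΔU = 0 (ideal gas, T constant).
W = nRT ln(V₂/V₁) = 0.799×8.314×466×ln(0.158) = -5720 J.
Q = ΔU + W = -5720 J.
State after step 1: P = 703 kPa, V = 4.41 L, T = 466 K.
Step 2 — Isochoric: V stays 4.41 L; P/T = const ⇒ T₂ = 383 K, P₂ = 578 kPa.
W = 0 (no volume change).
ΔU = nCvΔT = 0.799×39.6×(383−466) = -2630 J.
Q = ΔU = -2630 J.
Net over both steps: W = -5720 J, Q = -8340 J, ΔU = -2630 J.

-8340 J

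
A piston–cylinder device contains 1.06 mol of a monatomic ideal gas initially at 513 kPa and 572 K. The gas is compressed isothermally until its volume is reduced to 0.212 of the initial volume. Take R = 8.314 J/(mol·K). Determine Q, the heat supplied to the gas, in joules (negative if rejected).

-7820 J

V₁ = nRT₁/P₁ = 1.06×8.314×572/513 = 9.83 L.
Isothermal: T stays 572 K; PV = const ⇒ V₂ = 2.08 L, P₂ = 2420 kPa.
ΔU = 0 (ideal gas, T constant).
W = nRT ln(V₂/V₁) = 1.06×8.314×572×ln(0.212) = -7820 J.
Q = ΔU + W = -7820 J.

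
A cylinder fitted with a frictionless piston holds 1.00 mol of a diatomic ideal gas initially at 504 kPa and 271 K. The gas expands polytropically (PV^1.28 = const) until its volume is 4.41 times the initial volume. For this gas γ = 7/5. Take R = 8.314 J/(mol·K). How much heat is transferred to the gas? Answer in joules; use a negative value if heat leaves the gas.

V₁ = nRT₁/P₁ = 1.00×8.314×271/504 = 4.47 L.
Polytropic n=1.28: T₂ = T₁(V₁/V₂)^(n−1) = 271×(0.227)^0.28 = 179 K; P₂ = P₁(V₁/V₂)^n = 75.4 kPa.
W = (P₁V₁−P₂V₂)/(n−1) = (504×4.47−75.4×19.7)/0.28 = 2740 J.
ΔU = nCvΔT = 1.00×20.8×(179−271) = -1920 J.
Q = ΔU + W = 821 J.

821 J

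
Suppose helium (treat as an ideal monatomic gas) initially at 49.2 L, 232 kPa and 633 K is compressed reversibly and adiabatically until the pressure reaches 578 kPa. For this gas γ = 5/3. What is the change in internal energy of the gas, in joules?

7550 J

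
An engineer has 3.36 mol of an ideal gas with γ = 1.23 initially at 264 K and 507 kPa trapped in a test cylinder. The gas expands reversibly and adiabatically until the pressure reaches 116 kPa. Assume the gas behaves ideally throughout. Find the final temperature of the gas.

V₁ = nRT₁/P₁ = 3.36×8.314×264/507 = 14.5 L.
Adiabatic: T₂/T₁ = (P₂/P₁)^((γ−1)/γ) ⇒ T₂ = 264×(0.229)^0.187 = 200 K; V₂ = 48.3 L.

200 K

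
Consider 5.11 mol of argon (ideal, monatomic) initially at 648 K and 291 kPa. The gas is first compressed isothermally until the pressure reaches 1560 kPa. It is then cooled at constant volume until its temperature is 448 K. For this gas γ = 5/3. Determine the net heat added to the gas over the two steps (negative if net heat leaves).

-59000 J

V₁ = nRT₁/P₁ = 5.11×8.314×648/291 = 94.6 L.
Step 1 — Isothermal: T stays 648 K; PV = const ⇒ V₂ = 17.6 L, P₂ = 1560 kPa.
ΔU = 0 (ideal gas, T constant).
W = nRT ln(V₂/V₁) = 5.11×8.314×648×ln(0.187) = -46200 J.
Q = ΔU + W = -46200 J.
State after step 1: P = 1560 kPa, V = 17.6 L, T = 648 K.
Step 2 — Isochoric: V stays 17.6 L; P/T = const ⇒ T₂ = 448 K, P₂ = 1080 kPa.
W = 0 (no volume change).
ΔU = nCvΔT = 5.11×12.5×(448−648) = -12700 J.
Q = ΔU = -12700 J.
Net over both steps: W = -46200 J, Q = -59000 J, ΔU = -12700 J.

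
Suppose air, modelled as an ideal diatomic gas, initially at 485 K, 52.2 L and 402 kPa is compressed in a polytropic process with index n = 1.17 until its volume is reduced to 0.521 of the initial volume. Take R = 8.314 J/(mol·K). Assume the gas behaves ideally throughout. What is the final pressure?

862 kPa

Polytropic n=1.17: T₂ = T₁(V₁/V₂)^(n−1) = 485×(1.92)^0.17 = 542 K; P₂ = P₁(V₁/V₂)^n = 862 kPa.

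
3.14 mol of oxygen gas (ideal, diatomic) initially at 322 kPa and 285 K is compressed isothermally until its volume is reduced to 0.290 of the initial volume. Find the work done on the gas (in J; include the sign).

9210 J

V₁ = nRT₁/P₁ = 3.14×8.314×285/322 = 23.1 L.
Isothermal: T stays 285 K; PV = const ⇒ V₂ = 6.70 L, P₂ = 1110 kPa.
W = nRT ln(V₂/V₁) = 3.14×8.314×285×ln(0.290) = -9210 J.
Work done on the gas = −W_by = 9210 J.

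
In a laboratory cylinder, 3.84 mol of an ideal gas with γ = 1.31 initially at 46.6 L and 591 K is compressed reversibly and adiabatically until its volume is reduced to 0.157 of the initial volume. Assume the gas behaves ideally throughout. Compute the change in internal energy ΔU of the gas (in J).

47200 J

P₁ = nRT₁/V₁ = 3.84×8.314×591/46.6 = 405 kPa.
Adiabatic: TV^(γ−1) = const ⇒ T₂ = 591×(6.37)^0.310 = 1050 K; PV^γ = const ⇒ P₂ = 4580 kPa.
For an ideal gas ΔU = nCvΔT with Cv = R/(γ−1) = 26.8 J/(mol·K).
ΔU = 3.84×26.8×(1050−591) = 47200 J.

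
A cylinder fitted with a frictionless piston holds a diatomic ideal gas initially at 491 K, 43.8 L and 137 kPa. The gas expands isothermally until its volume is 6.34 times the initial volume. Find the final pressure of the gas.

Isothermal: T stays 491 K; PV = const ⇒ V₂ = 278 L, P₂ = 21.6 kPa.

21.6 kPa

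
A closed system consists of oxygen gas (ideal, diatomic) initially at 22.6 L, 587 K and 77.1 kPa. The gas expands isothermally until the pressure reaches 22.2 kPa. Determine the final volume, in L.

Isothermal: T stays 587 K; PV = const ⇒ V₂ = 78.5 L, P₂ = 22.2 kPa.

78.5 L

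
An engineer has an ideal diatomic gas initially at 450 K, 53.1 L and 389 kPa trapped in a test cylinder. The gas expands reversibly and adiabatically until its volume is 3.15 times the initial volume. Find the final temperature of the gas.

Adiabatic: TV^(γ−1) = const ⇒ T₂ = 450×(0.317)^0.400 = 284 K; PV^γ = const ⇒ P₂ = 78.0 kPa.

284 K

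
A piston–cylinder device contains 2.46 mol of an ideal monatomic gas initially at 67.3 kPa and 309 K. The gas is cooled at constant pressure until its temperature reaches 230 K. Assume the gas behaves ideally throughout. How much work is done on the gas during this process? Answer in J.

1620 J

V₁ = nRT₁/P₁ = 2.46×8.314×309/67.3 = 93.9 L.
Isobaric: P stays 67.3 kPa; V/T = const ⇒ T₂ = 230 K, V₂ = 69.9 L.
W = PΔV = 67.3×(69.9−93.9) kPa·L = -1620 J.
Work done on the gas = −W_by = 1620 J.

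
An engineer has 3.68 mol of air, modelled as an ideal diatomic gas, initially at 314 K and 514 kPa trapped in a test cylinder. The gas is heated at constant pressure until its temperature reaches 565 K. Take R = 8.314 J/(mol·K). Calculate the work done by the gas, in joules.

V₁ = nRT₁/P₁ = 3.68×8.314×314/514 = 18.7 L.
Isobaric: P stays 514 kPa; V/T = const ⇒ T₂ = 565 K, V₂ = 33.6 L.
W = PΔV = 514×(33.6−18.7) kPa·L = 7680 J.

7680 J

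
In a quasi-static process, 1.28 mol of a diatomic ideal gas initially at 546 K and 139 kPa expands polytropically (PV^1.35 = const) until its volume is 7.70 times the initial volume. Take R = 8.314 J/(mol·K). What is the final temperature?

267 K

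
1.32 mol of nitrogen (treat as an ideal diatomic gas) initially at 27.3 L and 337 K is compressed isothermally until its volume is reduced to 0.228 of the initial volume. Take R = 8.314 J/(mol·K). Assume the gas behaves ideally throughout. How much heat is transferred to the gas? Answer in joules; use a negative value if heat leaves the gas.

P₁ = nRT₁/V₁ = 1.32×8.314×337/27.3 = 135 kPa.
Isothermal: T stays 337 K; PV = const ⇒ V₂ = 6.22 L, P₂ = 594 kPa.
ΔU = 0 (ideal gas, T constant).
W = nRT ln(V₂/V₁) = 1.32×8.314×337×ln(0.228) = -5470 J.
Q = ΔU + W = -5470 J.

-5470 J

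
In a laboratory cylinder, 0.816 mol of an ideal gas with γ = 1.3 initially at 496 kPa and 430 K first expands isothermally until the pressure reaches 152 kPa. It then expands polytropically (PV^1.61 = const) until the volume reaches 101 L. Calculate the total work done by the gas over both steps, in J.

6500 J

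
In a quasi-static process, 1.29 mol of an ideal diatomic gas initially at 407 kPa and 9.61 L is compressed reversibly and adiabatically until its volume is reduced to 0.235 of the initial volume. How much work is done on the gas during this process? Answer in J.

T₁ = P₁V₁/(nR) = 407×9.61/(1.29×8.314) = 365 K.
Adiabatic: TV^(γ−1) = const ⇒ T₂ = 365×(4.26)^0.400 = 651 K; PV^γ = const ⇒ P₂ = 3090 kPa.
ΔU = nCvΔT = 1.29×20.8×(651−365) = 7670 J.
Q = 0 for an adiabatic process, so W = −ΔU = -7670 J.
Work done on the gas = −W_by = 7670 J.

7670 J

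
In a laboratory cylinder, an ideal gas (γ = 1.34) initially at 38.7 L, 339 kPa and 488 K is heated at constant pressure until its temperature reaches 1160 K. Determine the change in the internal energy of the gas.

53100 J

n = P₁V₁/(RT₁) = 339×38.7/(8.314×488) = 3.23 mol.
Isobaric: P stays 339 kPa; V/T = const ⇒ T₂ = 1160 K, V₂ = 92.0 L.
For an ideal gas ΔU = nCvΔT with Cv = R/(γ−1) = 24.5 J/(mol·K).
ΔU = 3.23×24.5×(1160−488) = 53100 J.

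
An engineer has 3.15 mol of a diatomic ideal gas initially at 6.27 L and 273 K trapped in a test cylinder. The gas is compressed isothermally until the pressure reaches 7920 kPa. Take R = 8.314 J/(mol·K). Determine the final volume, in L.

P₁ = nRT₁/V₁ = 3.15×8.314×273/6.27 = 1140 kPa.
Isothermal: T stays 273 K; PV = const ⇒ V₂ = 0.903 L, P₂ = 7920 kPa.

0.903 L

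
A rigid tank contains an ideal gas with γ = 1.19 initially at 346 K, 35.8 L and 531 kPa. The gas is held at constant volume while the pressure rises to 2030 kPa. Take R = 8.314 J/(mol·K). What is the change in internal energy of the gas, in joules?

282000 J

n = P₁V₁/(RT₁) = 531×35.8/(8.314×346) = 6.61 mol.
Isochoric: V stays 35.8 L; P/T = const ⇒ T₂ = 1320 K, P₂ = 2030 kPa.
For an ideal gas ΔU = nCvΔT with Cv = R/(γ−1) = 43.8 J/(mol·K).
ΔU = 6.61×43.8×(1320−346) = 282000 J.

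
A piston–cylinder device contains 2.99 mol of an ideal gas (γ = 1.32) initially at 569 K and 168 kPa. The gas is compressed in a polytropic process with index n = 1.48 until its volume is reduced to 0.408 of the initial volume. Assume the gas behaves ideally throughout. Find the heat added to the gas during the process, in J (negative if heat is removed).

7920 J

V₁ = nRT₁/P₁ = 2.99×8.314×569/168 = 84.2 L.
Polytropic n=1.48: T₂ = T₁(V₁/V₂)^(n−1) = 569×(2.45)^0.48 = 875 K; P₂ = P₁(V₁/V₂)^n = 633 kPa.
W = (P₁V₁−P₂V₂)/(n−1) = (168×84.2−633×34.4)/0.48 = -15800 J.
ΔU = nCvΔT = 2.99×26.0×(875−569) = 23800 J.
Q = ΔU + W = 7920 J.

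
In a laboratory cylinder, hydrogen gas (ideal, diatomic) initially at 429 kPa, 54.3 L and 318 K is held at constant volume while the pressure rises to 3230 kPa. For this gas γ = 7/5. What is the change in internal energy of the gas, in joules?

380000 J

n = P₁V₁/(RT₁) = 429×54.3/(8.314×318) = 8.81 mol.
Isochoric: V stays 54.3 L; P/T = const ⇒ T₂ = 2390 K, P₂ = 3230 kPa.
For an ideal gas ΔU = nCvΔT with Cv = (5/2)R = 20.8 J/(mol·K).
ΔU = 8.81×20.8×(2390−318) = 380000 J.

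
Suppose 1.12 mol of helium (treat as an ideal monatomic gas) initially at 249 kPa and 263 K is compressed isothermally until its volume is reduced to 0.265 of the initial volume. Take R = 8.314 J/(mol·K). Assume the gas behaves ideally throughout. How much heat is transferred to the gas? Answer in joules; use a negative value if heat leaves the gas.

V₁ = nRT₁/P₁ = 1.12×8.314×263/249 = 9.84 L.
Isothermal: T stays 263 K; PV = const ⇒ V₂ = 2.61 L, P₂ = 940 kPa.
ΔU = 0 (ideal gas, T constant).
W = nRT ln(V₂/V₁) = 1.12×8.314×263×ln(0.265) = -3250 J.
Q = ΔU + W = -3250 J.

-3250 J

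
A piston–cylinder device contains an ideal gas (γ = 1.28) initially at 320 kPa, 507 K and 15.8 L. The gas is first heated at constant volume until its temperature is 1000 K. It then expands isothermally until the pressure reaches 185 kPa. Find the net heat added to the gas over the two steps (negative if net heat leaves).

29800 J

n = P₁V₁/(RT₁) = 320×15.8/(8.314×507) = 1.20 mol.
Step 1 — Isochoric: V stays 15.8 L; P/T = const ⇒ T₂ = 1000 K, P₂ = 631 kPa.
W = 0 (no volume change).
ΔU = nCvΔT = 1.20×29.7×(1000−507) = 17600 J.
Q = ΔU = 17600 J.
State after step 1: P = 631 kPa, V = 15.8 L, T = 1000 K.
Step 2 — Isothermal: T stays 1000 K; PV = const ⇒ V₂ = 53.9 L, P₂ = 185 kPa.
ΔU = 0 (ideal gas, T constant).
W = nRT ln(V₂/V₁) = 1.20×8.314×1000×ln(3.41) = 12200 J.
Q = ΔU + W = 12200 J.
Net over both steps: W = 12200 J, Q = 29800 J, ΔU = 17600 J.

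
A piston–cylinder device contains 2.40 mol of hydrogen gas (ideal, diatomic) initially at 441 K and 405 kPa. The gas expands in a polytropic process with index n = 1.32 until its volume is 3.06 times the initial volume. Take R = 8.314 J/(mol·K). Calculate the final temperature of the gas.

V₁ = nRT₁/P₁ = 2.40×8.314×441/405 = 21.7 L.
Polytropic n=1.32: T₂ = T₁(V₁/V₂)^(n−1) = 441×(0.327)^0.32 = 308 K; P₂ = P₁(V₁/V₂)^n = 92.5 kPa.

308 K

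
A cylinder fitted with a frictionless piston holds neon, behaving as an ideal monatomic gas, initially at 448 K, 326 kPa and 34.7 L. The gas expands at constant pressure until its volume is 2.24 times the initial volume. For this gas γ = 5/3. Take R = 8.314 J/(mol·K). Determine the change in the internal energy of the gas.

21000 J

n = P₁V₁/(RT₁) = 326×34.7/(8.314×448) = 3.04 mol.
Isobaric: P stays 326 kPa; V/T = const ⇒ T₂ = 1000 K, V₂ = 77.7 L.
For an ideal gas ΔU = nCvΔT with Cv = (3/2)R = 12.5 J/(mol·K).
ΔU = 3.04×12.5×(1000−448) = 21000 J.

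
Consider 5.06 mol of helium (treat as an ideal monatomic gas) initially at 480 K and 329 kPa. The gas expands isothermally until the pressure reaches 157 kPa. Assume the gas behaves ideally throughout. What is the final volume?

129 L

V₁ = nRT₁/P₁ = 5.06×8.314×480/329 = 61.4 L.
Isothermal: T stays 480 K; PV = const ⇒ V₂ = 129 L, P₂ = 157 kPa.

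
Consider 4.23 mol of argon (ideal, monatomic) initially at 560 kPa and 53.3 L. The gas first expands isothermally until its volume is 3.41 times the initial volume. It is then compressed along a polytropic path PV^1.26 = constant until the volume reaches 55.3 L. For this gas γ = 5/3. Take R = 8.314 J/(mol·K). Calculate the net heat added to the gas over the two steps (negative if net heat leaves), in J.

T₁ = P₁V₁/(nR) = 560×53.3/(4.23×8.314) = 849 K.
Step 1 — Isothermal: T stays 849 K; PV = const ⇒ V₂ = 182 L, P₂ = 164 kPa.
ΔU = 0 (ideal gas, T constant).
W = nRT ln(V₂/V₁) = 4.23×8.314×849×ln(3.41) = 36600 J.
Q = ΔU + W = 36600 J.
State after step 1: P = 164 kPa, V = 182 L, T = 849 K.
Step 2 — Polytropic n=1.26: T₂ = T₁(V₁/V₂)^(n−1) = 849×(3.29)^0.26 = 1160 K; P₂ = P₁(V₁/V₂)^n = 735 kPa.
W = (P₁V₁−P₂V₂)/(n−1) = (164×182−735×55.3)/0.26 = -41600 J.
ΔU = nCvΔT = 4.23×12.5×(1160−849) = 16200 J.
Q = ΔU + W = -25400 J.
Net over both steps: W = -5010 J, Q = 11200 J, ΔU = 16200 J.

11200 J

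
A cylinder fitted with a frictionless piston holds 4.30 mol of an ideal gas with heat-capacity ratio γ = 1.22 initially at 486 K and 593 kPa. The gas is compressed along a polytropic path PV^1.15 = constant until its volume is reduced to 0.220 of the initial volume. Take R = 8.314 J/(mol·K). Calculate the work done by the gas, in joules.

-29500 J

V₁ = nRT₁/P₁ = 4.30×8.314×486/593 = 29.3 L.
Polytropic n=1.15: T₂ = T₁(V₁/V₂)^(n−1) = 486×(4.55)^0.15 = 610 K; P₂ = P₁(V₁/V₂)^n = 3380 kPa.
W = (P₁V₁−P₂V₂)/(n−1) = (593×29.3−3380×6.45)/0.15 = -29500 J.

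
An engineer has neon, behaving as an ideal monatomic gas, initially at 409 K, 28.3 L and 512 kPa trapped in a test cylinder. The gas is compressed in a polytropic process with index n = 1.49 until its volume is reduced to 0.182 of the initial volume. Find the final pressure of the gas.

Polytropic n=1.49: T₂ = T₁(V₁/V₂)^(n−1) = 409×(5.49)^0.49 = 943 K; P₂ = P₁(V₁/V₂)^n = 6480 kPa.

6480 kPa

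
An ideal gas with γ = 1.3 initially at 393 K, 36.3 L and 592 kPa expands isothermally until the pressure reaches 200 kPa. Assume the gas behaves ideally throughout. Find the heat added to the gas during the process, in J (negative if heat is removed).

23300 J

n = P₁V₁/(RT₁) = 592×36.3/(8.314×393) = 6.58 mol.
Isothermal: T stays 393 K; PV = const ⇒ V₂ = 107 L, P₂ = 200 kPa.
ΔU = 0 (ideal gas, T constant).
W = nRT ln(V₂/V₁) = 6.58×8.314×393×ln(2.96) = 23300 J.
Q = ΔU + W = 23300 J.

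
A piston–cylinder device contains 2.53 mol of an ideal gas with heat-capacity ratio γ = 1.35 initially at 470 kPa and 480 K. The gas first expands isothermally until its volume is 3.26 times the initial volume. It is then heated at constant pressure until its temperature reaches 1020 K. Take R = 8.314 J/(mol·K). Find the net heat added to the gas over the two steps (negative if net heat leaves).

55700 J

V₁ = nRT₁/P₁ = 2.53×8.314×480/470 = 21.5 L.
Step 1 — Isothermal: T stays 480 K; PV = const ⇒ V₂ = 70.0 L, P₂ = 144 kPa.
ΔU = 0 (ideal gas, T constant).
W = nRT ln(V₂/V₁) = 2.53×8.314×480×ln(3.26) = 11900 J.
Q = ΔU + W = 11900 J.
State after step 1: P = 144 kPa, V = 70.0 L, T = 480 K.
Step 2 — Isobaric: P stays 144 kPa; V/T = const ⇒ T₂ = 1020 K, V₂ = 149 L.
W = PΔV = 144×(149−70.0) kPa·L = 11400 J.
ΔU = nCvΔT = 2.53×23.8×(1020−480) = 32500 J.
Q = ΔU + W = nCpΔT = 43800 J.
Net over both steps: W = 23300 J, Q = 55700 J, ΔU = 32500 J.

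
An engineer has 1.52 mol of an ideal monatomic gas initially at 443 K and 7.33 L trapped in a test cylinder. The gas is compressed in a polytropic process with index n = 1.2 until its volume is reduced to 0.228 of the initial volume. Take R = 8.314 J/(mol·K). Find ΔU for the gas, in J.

2890 J

P₁ = nRT₁/V₁ = 1.52×8.314×443/7.33 = 764 kPa.
Polytropic n=1.2: T₂ = T₁(V₁/V₂)^(n−1) = 443×(4.39)^0.20 = 595 K; P₂ = P₁(V₁/V₂)^n = 4500 kPa.
For an ideal gas ΔU = nCvΔT with Cv = (3/2)R = 12.5 J/(mol·K).
ΔU = 1.52×12.5×(595−443) = 2890 J.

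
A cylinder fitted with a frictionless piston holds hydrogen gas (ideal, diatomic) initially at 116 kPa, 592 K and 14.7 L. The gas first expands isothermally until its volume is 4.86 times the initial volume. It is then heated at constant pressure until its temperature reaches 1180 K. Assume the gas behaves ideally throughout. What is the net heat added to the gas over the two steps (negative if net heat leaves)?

n = P₁V₁/(RT₁) = 116×14.7/(8.314×592) = 0.346 mol.
Step 1 — Isothermal: T stays 592 K; PV = const ⇒ V₂ = 71.4 L, P₂ = 23.9 kPa.
ΔU = 0 (ideal gas, T constant).
W = nRT ln(V₂/V₁) = 0.346×8.314×592×ln(4.86) = 2700 J.
Q = ΔU + W = 2700 J.
State after step 1: P = 23.9 kPa, V = 71.4 L, T = 592 K.
Step 2 — Isobaric: P stays 23.9 kPa; V/T = const ⇒ T₂ = 1180 K, V₂ = 142 L.
W = PΔV = 23.9×(142−71.4) kPa·L = 1690 J.
ΔU = nCvΔT = 0.346×20.8×(1180−592) = 4230 J.
Q = ΔU + W = nCpΔT = 5930 J.
Net over both steps: W = 4390 J, Q = 8620 J, ΔU = 4230 J.

8620 J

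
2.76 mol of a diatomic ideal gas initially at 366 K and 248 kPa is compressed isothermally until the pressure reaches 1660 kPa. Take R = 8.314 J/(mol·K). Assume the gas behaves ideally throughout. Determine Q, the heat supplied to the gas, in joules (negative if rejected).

-16000 J

V₁ = nRT₁/P₁ = 2.76×8.314×366/248 = 33.9 L.
Isothermal: T stays 366 K; PV = const ⇒ V₂ = 5.06 L, P₂ = 1660 kPa.
ΔU = 0 (ideal gas, T constant).
W = nRT ln(V₂/V₁) = 2.76×8.314×366×ln(0.149) = -16000 J.
Q = ΔU + W = -16000 J.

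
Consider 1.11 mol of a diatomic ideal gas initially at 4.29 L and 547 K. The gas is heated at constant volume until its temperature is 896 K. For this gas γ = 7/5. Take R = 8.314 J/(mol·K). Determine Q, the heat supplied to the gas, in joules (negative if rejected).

8050 J

P₁ = nRT₁/V₁ = 1.11×8.314×547/4.29 = 1180 kPa.
Isochoric: V stays 4.29 L; P/T = const ⇒ T₂ = 896 K, P₂ = 1930 kPa.
W = 0 (no volume change).
ΔU = nCvΔT = 1.11×20.8×(896−547) = 8050 J.
Q = ΔU = 8050 J.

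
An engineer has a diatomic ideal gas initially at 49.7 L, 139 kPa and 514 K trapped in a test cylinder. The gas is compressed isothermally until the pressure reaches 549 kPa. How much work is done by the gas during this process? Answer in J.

-9490 J

n = P₁V₁/(RT₁) = 139×49.7/(8.314×514) = 1.62 mol.
Isothermal: T stays 514 K; PV = const ⇒ V₂ = 12.6 L, P₂ = 549 kPa.
W = nRT ln(V₂/V₁) = 1.62×8.314×514×ln(0.253) = -9490 J.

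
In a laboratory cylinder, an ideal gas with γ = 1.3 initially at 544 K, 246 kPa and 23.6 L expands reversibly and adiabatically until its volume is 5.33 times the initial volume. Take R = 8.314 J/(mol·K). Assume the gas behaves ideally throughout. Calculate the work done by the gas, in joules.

n = P₁V₁/(RT₁) = 246×23.6/(8.314×544) = 1.28 mol.
Adiabatic: TV^(γ−1) = const ⇒ T₂ = 544×(0.188)^0.300 = 329 K; PV^γ = const ⇒ P₂ = 27.9 kPa.
ΔU = nCvΔT = 1.28×27.7×(329−544) = -7640 J.
Q = 0 for an adiabatic process, so W = −ΔU = 7640 J.

7640 J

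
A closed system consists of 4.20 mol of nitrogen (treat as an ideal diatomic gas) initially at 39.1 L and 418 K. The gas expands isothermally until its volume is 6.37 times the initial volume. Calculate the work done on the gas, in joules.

-27000 J

P₁ = nRT₁/V₁ = 4.20×8.314×418/39.1 = 373 kPa.
Isothermal: T stays 418 K; PV = const ⇒ V₂ = 249 L, P₂ = 58.6 kPa.
W = nRT ln(V₂/V₁) = 4.20×8.314×418×ln(6.37) = 27000 J.
Work done on the gas = −W_by = -27000 J.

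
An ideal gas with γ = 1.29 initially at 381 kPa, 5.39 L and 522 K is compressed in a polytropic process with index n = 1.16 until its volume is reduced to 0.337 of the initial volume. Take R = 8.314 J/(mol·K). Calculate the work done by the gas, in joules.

-2440 J

n = P₁V₁/(RT₁) = 381×5.39/(8.314×522) = 0.473 mol.
Polytropic n=1.16: T₂ = T₁(V₁/V₂)^(n−1) = 522×(2.97)^0.16 = 621 K; P₂ = P₁(V₁/V₂)^n = 1350 kPa.
W = (P₁V₁−P₂V₂)/(n−1) = (381×5.39−1350×1.82)/0.16 = -2440 J.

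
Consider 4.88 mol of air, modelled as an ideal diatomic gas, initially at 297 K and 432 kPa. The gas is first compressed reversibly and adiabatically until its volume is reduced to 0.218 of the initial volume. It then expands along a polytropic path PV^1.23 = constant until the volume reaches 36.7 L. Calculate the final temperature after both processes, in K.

361 K

V₁ = nRT₁/P₁ = 4.88×8.314×297/432 = 27.9 L.
Step 1 — Adiabatic: TV^(γ−1) = const ⇒ T₂ = 297×(4.59)^0.400 = 546 K; PV^γ = const ⇒ P₂ = 3640 kPa.
ΔU = nCvΔT = 4.88×20.8×(546−297) = 25300 J.
Q = 0 for an adiabatic process, so W = −ΔU = -25300 J.
State after step 1: P = 3640 kPa, V = 6.08 L, T = 546 K.
Step 2 — Polytropic n=1.23: T₂ = T₁(V₁/V₂)^(n−1) = 546×(0.166)^0.23 = 361 K; P₂ = P₁(V₁/V₂)^n = 399 kPa.
W = (P₁V₁−P₂V₂)/(n−1) = (3640×6.08−399×36.7)/0.23 = 32600 J.
ΔU = nCvΔT = 4.88×20.8×(361−546) = -18800 J.
Q = ΔU + W = 13900 J.
Net over both steps: W = 7350 J, Q = 13900 J, ΔU = 6520 J.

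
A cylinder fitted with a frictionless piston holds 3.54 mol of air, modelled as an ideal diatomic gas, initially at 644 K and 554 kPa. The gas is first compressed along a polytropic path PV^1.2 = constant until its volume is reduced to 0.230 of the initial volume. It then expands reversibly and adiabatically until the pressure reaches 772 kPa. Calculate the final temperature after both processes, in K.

V₁ = nRT₁/P₁ = 3.54×8.314×644/554 = 34.2 L.
Step 1 — Polytropic n=1.2: T₂ = T₁(V₁/V₂)^(n−1) = 644×(4.35)^0.20 = 864 K; P₂ = P₁(V₁/V₂)^n = 3230 kPa.
W = (P₁V₁−P₂V₂)/(n−1) = (554×34.2−3230×7.87)/0.20 = -32400 J.
ΔU = nCvΔT = 3.54×20.8×(864−644) = 16200 J.
Q = ΔU + W = -16200 J.
State after step 1: P = 3230 kPa, V = 7.87 L, T = 864 K.
Step 2 — Adiabatic: T₂/T₁ = (P₂/P₁)^((γ−1)/γ) ⇒ T₂ = 864×(0.239)^0.286 = 574 K; V₂ = 21.9 L.
ΔU = nCvΔT = 3.54×20.8×(574−864) = -21300 J.
Q = 0 for an adiabatic process, so W = −ΔU = 21300 J.
Net over both steps: W = -11000 J, Q = -16200 J, ΔU = -5150 J.

574 K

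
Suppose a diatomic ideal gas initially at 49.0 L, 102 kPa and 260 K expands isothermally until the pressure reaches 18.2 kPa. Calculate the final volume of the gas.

275 L

Isothermal: T stays 260 K; PV = const ⇒ V₂ = 275 L, P₂ = 18.2 kPa.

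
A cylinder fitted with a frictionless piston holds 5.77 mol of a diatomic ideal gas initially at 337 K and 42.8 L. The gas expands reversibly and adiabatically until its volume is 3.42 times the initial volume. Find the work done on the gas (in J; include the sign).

-15700 J

P₁ = nRT₁/V₁ = 5.77×8.314×337/42.8 = 378 kPa.
Adiabatic: TV^(γ−1) = const ⇒ T₂ = 337×(0.292)^0.400 = 206 K; PV^γ = const ⇒ P₂ = 67.5 kPa.
ΔU = nCvΔT = 5.77×20.8×(206−337) = -15700 J.
Q = 0 for an adiabatic process, so W = −ΔU = 15700 J.
Work done on the gas = −W_by = -15700 J.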